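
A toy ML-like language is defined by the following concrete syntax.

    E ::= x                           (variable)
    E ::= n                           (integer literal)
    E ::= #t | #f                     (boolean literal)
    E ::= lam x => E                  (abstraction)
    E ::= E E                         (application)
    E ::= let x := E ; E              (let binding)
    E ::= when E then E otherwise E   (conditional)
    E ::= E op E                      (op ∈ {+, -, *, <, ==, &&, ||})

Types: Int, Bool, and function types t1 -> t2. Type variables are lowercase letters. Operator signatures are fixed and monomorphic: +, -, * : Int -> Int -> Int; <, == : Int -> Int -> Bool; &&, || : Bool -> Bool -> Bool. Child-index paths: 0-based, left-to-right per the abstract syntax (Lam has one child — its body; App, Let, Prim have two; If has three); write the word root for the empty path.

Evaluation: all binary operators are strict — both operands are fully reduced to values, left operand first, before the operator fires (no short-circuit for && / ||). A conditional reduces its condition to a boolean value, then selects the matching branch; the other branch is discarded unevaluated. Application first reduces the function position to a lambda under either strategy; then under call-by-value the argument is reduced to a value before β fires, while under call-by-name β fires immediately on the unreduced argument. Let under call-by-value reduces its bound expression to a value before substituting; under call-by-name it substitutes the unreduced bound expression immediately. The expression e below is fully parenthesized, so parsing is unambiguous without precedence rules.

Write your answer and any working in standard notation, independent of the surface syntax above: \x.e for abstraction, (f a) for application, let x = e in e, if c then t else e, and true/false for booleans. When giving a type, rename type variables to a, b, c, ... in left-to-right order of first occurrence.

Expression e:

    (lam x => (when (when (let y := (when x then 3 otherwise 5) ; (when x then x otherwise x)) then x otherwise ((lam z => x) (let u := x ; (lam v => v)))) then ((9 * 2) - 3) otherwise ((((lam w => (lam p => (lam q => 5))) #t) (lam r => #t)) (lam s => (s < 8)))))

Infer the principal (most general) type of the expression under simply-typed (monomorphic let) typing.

Working:
x : a
  unify a ~ Bool
  unify Int ~ Int
let y : Int
x : Bool
  unify Bool ~ Bool
x : Bool
x : Bool
  unify Bool ~ Bool
  unify Bool ~ Bool
x : Bool
x : Bool
\z._ : b -> Bool
x : Bool
let u : Bool
v : c
\v._ : c -> c
  unify b -> Bool ~ (c -> c) -> d
  unify b ~ c -> c
  unify Bool ~ d
_ _ : Bool
  unify Bool ~ Bool
  unify Bool ~ Bool
  unify Int ~ Int
  unify Int ~ Int
  unify Int ~ Int
  unify Int ~ Int
\q._ : g -> Int
\p._ : f -> g -> Int
\w._ : e -> f -> g -> Int
  unify e -> f -> g -> Int ~ Bool -> h
  unify e ~ Bool
  unify f -> g -> Int ~ h
_ _ : f -> g -> Int
\r._ : i -> Bool
  unify f -> g -> Int ~ (i -> Bool) -> j
  unify f ~ i -> Bool
  unify g -> Int ~ j
_ _ : g -> Int
s : k
  unify k ~ Int
  unify Int ~ Int
\s._ : Int -> Bool
  unify g -> Int ~ (Int -> Bool) -> l
  unify g ~ Int -> Bool
  unify Int ~ l
_ _ : Int
  unify Int ~ Int
\x._ : Bool -> Int

Answer: Bool -> Int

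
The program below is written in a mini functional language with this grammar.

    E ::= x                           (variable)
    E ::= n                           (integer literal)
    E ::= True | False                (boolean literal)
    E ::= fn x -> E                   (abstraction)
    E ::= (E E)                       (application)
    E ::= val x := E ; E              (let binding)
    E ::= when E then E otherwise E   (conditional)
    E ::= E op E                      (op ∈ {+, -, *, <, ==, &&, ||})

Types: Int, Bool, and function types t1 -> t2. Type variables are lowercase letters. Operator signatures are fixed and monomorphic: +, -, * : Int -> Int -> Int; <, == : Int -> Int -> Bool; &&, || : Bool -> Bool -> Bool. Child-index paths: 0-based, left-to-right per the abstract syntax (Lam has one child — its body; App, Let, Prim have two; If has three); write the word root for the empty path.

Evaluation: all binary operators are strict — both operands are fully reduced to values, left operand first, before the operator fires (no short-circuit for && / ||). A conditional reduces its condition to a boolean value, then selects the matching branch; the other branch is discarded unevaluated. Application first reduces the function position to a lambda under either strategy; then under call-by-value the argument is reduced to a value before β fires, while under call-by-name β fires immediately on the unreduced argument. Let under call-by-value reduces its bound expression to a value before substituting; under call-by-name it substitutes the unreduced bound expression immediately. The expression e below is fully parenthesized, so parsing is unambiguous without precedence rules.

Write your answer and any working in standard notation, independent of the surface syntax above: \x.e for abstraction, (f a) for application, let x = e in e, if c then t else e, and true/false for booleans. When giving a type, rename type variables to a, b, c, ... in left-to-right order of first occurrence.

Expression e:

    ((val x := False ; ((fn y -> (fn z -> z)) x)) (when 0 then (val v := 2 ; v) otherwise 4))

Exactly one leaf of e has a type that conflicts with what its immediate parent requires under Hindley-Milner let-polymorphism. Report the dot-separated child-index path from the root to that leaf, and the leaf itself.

Derivation:
let x : Bool
z : b
\z._ : b -> b
\y._ : a -> b -> b
x : Bool
  unify a -> b -> b ~ Bool -> c
  unify a ~ Bool
  unify b -> b ~ c
_ _ : b -> b
  unify Int ~ Bool
  FAIL: mismatch Int ~ Bool

Answer: 1.0 : 0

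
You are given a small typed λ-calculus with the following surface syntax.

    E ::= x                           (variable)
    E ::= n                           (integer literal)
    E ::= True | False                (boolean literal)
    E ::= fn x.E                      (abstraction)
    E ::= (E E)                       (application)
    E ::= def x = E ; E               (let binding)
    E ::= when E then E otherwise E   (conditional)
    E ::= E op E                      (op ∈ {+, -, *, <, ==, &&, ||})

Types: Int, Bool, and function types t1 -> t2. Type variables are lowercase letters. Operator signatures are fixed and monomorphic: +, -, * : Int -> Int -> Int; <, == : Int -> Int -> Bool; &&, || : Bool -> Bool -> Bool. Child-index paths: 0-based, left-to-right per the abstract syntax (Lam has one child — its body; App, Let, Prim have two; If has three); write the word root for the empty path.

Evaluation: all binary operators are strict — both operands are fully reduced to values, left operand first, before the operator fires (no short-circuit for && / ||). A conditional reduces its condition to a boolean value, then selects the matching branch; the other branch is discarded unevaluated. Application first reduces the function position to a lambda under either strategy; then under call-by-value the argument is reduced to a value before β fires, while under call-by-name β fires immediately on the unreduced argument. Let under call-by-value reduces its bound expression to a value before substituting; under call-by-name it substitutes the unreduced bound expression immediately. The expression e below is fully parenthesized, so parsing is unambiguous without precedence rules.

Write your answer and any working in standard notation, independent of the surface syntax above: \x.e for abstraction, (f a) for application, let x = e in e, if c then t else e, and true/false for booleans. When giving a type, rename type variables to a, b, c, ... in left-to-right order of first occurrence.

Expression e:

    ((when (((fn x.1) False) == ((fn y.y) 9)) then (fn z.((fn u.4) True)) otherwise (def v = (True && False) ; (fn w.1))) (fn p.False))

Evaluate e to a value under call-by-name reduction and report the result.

Answer: 1

Working:
step 0: ((if (((\x.1) false) == ((\y.y) 9)) then (\z.((\u.4) true)) else (let v = (true && false) in (\w.1))) (\p.false))
step 1: [beta@0.0.0] ((if (1 == ((\y.y) 9)) then (\z.((\u.4) true)) else (let v = (true && false) in (\w.1))) (\p.false))
step 2: [beta@0.0.1] ((if (1 == 9) then (\z.((\u.4) true)) else (let v = (true && false) in (\w.1))) (\p.false))
step 3: [delta@0.0] ((if false then (\z.((\u.4) true)) else (let v = (true && false) in (\w.1))) (\p.false))
step 4: [if@0] ((let v = (true && false) in (\w.1)) (\p.false))
step 5: [let@0] ((\w.1) (\p.false))
step 6: [beta@root] 1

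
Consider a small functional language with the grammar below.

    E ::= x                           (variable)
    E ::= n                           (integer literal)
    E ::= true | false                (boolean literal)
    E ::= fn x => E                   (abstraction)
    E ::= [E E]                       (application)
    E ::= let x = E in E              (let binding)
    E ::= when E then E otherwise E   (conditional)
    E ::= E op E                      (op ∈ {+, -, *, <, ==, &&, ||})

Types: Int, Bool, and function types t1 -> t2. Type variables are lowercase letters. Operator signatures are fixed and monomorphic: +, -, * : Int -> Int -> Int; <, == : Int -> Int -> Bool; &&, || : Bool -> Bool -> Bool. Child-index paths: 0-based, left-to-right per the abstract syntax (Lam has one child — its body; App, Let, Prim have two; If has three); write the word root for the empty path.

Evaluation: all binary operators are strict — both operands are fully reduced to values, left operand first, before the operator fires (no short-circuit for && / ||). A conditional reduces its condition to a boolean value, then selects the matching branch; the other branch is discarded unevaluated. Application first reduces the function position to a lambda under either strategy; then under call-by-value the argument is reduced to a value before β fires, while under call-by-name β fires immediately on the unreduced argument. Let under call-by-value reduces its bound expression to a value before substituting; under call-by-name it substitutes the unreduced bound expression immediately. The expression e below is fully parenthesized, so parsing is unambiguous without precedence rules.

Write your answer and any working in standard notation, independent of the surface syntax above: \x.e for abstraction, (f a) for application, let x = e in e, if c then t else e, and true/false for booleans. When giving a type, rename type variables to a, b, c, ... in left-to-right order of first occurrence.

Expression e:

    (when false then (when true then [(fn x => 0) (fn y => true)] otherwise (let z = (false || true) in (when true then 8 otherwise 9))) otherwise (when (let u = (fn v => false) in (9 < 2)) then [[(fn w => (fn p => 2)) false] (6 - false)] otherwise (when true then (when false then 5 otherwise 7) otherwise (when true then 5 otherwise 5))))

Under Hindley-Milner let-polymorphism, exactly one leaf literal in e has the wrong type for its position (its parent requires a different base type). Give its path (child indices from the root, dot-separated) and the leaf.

Derivation:
  unify Bool ~ Bool
  unify Bool ~ Bool
\x._ : a -> Int
\y._ : b -> Bool
  unify a -> Int ~ (b -> Bool) -> c
  unify a ~ b -> Bool
  unify Int ~ c
_ _ : Int
  unify Bool ~ Bool
  unify Bool ~ Bool
let z : Bool
  unify Bool ~ Bool
  unify Int ~ Int
  unify Int ~ Int
\v._ : d -> Bool
let u : forall. d -> Bool
  unify Int ~ Int
  unify Int ~ Int
  unify Bool ~ Bool
\p._ : f -> Int
\w._ : e -> f -> Int
  unify e -> f -> Int ~ Bool -> g
  unify e ~ Bool
  unify f -> Int ~ g
_ _ : f -> Int
  unify Int ~ Int
  unify Bool ~ Int
  FAIL: mismatch Bool ~ Int

Answer: 2.1.1.1 : false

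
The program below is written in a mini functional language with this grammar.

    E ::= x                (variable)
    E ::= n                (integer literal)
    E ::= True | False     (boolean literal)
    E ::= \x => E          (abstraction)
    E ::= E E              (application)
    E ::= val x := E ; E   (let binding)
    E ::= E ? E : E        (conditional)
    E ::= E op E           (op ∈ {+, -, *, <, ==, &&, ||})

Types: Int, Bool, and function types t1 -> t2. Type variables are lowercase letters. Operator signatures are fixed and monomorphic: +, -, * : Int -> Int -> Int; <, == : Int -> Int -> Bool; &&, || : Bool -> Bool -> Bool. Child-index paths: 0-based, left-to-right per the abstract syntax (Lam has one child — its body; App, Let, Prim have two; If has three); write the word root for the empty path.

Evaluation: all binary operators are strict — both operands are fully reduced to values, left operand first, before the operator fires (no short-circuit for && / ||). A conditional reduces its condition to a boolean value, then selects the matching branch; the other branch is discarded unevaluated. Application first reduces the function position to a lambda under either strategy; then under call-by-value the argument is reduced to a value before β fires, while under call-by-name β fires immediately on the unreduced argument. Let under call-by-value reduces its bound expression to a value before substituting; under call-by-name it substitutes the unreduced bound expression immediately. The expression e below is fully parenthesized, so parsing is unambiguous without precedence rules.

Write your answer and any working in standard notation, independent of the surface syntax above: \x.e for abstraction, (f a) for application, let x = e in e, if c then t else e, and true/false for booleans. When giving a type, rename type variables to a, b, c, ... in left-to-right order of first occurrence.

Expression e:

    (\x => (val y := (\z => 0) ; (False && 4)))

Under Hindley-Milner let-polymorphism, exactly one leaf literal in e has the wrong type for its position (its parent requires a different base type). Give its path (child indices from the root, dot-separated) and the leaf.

Answer: 0.1.1 : 4

Trace:
\z._ : b -> Int
let y : forall. b -> Int
  unify Bool ~ Bool
  unify Int ~ Bool
  FAIL: mismatch Int ~ Bool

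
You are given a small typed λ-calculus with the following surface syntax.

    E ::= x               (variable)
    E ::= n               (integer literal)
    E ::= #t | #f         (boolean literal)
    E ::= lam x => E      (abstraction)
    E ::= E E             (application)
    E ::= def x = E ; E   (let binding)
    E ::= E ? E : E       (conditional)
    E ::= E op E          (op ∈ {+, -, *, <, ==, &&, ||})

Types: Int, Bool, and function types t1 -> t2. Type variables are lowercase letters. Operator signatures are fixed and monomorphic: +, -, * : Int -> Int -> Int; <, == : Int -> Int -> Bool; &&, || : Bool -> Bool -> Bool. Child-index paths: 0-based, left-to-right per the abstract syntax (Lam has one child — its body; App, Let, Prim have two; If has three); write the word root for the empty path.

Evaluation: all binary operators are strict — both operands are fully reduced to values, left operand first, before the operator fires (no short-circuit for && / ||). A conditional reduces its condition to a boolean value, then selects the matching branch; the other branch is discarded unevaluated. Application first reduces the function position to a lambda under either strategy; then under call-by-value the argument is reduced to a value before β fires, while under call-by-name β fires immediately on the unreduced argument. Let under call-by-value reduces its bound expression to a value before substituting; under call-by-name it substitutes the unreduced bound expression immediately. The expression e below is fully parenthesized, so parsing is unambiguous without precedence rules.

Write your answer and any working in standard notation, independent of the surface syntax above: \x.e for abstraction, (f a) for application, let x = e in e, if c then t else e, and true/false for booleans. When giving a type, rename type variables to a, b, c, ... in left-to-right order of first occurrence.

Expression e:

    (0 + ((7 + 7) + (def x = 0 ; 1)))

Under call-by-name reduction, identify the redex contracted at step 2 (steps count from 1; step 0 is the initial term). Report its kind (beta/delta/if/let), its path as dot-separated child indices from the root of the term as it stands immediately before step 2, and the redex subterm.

Answer: let at 1.1 : (let x = 0 in 1)

Trace:
step 0: (0 + ((7 + 7) + (let x = 0 in 1)))
step 1: [delta@1.0] (0 + (14 + (let x = 0 in 1)))
step 2: [let@1.1] (0 + (14 + 1))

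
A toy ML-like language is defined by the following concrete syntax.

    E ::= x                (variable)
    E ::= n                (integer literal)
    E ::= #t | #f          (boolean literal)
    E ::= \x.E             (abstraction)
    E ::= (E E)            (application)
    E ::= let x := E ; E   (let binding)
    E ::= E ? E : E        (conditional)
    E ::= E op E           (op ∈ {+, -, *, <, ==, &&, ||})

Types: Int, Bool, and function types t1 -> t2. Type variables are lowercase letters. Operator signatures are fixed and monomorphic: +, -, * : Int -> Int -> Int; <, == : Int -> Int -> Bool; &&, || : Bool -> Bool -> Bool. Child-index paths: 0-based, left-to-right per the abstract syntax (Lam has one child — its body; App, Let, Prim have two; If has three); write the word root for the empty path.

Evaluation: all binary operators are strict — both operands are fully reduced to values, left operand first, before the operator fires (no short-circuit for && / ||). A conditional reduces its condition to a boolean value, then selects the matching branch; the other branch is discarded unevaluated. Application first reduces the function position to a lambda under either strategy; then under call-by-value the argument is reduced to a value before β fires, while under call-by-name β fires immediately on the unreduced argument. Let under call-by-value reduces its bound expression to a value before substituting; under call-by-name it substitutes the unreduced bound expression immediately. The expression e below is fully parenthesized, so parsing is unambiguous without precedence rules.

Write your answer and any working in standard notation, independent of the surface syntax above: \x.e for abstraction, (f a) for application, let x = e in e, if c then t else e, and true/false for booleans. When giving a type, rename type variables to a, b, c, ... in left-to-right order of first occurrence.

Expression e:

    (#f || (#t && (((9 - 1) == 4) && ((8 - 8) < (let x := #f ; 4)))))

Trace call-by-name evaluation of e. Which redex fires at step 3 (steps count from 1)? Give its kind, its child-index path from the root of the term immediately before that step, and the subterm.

Answer: delta at 1.1.1.0 : (8 - 8)

Derivation:
step 0: (false || (true && (((9 - 1) == 4) && ((8 - 8) < (let x = false in 4)))))
step 1: [delta@1.1.0.0] (false || (true && ((8 == 4) && ((8 - 8) < (let x = false in 4)))))
step 2: [delta@1.1.0] (false || (true && (false && ((8 - 8) < (let x = false in 4)))))
step 3: [delta@1.1.1.0] (false || (true && (false && (0 < (let x = false in 4)))))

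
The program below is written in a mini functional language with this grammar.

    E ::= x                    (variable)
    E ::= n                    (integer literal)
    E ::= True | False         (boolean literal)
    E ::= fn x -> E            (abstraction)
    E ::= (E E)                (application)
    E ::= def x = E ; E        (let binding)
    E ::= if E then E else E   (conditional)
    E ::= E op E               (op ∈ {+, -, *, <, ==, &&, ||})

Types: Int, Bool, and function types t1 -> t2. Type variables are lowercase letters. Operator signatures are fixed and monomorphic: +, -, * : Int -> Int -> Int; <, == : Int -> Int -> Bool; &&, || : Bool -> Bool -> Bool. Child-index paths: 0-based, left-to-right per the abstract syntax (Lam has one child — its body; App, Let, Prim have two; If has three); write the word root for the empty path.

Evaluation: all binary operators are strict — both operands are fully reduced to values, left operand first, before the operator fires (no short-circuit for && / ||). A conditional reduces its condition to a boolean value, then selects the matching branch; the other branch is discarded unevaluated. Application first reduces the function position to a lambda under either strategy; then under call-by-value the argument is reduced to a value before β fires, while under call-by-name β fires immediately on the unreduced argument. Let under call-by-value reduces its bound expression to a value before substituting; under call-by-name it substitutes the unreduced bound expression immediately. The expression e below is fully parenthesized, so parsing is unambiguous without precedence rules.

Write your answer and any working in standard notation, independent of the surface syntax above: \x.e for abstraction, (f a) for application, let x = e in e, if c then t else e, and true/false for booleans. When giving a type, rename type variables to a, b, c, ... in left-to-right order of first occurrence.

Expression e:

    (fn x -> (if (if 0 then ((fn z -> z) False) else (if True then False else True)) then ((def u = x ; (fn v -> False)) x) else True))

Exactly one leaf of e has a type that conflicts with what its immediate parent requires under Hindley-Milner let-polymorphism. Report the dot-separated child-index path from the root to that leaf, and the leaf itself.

Derivation:
  unify Int ~ Bool
  FAIL: mismatch Int ~ Bool

Answer: 0.0.0 : 0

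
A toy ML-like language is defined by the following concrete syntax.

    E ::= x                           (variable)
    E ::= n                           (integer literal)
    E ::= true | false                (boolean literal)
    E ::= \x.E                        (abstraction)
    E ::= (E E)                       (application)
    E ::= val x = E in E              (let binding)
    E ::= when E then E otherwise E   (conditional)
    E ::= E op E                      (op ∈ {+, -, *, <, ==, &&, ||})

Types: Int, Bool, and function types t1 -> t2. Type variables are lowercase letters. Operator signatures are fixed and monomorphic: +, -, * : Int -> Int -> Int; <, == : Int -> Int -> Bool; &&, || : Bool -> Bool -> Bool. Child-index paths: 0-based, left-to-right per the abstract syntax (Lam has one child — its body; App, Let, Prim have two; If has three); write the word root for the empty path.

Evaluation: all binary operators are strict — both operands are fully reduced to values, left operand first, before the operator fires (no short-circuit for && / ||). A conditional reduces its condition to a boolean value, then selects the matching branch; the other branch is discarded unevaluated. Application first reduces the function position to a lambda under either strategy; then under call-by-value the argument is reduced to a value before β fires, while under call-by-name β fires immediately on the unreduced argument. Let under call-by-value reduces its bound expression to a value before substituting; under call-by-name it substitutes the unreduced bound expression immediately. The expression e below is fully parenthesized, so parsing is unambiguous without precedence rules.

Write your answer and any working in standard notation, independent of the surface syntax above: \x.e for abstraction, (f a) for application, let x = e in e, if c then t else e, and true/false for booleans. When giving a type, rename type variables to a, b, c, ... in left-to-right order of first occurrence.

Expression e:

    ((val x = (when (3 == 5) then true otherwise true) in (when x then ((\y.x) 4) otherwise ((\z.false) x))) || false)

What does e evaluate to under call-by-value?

Answer: true

Trace:
step 0: ((let x = (if (3 == 5) then true else true) in (if x then ((\y.x) 4) else ((\z.false) x))) || false)
step 1: [delta@0.0.0] ((let x = (if false then true else true) in (if x then ((\y.x) 4) else ((\z.false) x))) || false)
step 2: [if@0.0] ((let x = true in (if x then ((\y.x) 4) else ((\z.false) x))) || false)
step 3: [let@0] ((if true then ((\y.true) 4) else ((\z.false) true)) || false)
step 4: [if@0] (((\y.true) 4) || false)
step 5: [beta@0] (true || false)
step 6: [delta@root] true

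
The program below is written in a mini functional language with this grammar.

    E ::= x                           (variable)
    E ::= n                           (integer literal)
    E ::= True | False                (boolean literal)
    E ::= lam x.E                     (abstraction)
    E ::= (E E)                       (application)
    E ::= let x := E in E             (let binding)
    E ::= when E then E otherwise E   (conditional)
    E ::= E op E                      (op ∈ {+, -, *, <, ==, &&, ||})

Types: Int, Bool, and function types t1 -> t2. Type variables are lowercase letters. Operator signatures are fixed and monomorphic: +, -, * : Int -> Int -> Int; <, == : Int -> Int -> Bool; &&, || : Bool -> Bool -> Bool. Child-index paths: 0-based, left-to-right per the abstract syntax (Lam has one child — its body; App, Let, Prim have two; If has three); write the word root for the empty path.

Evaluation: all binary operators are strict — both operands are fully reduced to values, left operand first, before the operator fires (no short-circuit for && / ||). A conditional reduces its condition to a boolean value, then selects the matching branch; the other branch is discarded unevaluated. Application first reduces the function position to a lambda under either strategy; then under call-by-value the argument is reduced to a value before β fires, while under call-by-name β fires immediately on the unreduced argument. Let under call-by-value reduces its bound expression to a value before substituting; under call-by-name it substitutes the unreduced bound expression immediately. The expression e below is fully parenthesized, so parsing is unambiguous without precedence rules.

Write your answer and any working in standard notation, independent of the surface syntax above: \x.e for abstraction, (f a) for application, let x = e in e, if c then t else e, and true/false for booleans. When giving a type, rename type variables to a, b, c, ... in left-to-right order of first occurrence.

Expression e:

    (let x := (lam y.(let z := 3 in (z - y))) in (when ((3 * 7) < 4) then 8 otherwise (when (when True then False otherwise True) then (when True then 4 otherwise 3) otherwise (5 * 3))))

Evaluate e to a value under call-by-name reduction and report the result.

Answer: 15

Trace:
step 0: (let x = (\y.(let z = 3 in (z - y))) in (if ((3 * 7) < 4) then 8 else (if (if true then false else true) then (if true then 4 else 3) else (5 * 3))))
step 1: [let@root] (if ((3 * 7) < 4) then 8 else (if (if true then false else true) then (if true then 4 else 3) else (5 * 3)))
step 2: [delta@0.0] (if (21 < 4) then 8 else (if (if true then false else true) then (if true then 4 else 3) else (5 * 3)))
step 3: [delta@0] (if false then 8 else (if (if true then false else true) then (if true then 4 else 3) else (5 * 3)))
step 4: [if@root] (if (if true then false else true) then (if true then 4 else 3) else (5 * 3))
step 5: [if@0] (if false then (if true then 4 else 3) else (5 * 3))
step 6: [if@root] (5 * 3)
step 7: [delta@root] 15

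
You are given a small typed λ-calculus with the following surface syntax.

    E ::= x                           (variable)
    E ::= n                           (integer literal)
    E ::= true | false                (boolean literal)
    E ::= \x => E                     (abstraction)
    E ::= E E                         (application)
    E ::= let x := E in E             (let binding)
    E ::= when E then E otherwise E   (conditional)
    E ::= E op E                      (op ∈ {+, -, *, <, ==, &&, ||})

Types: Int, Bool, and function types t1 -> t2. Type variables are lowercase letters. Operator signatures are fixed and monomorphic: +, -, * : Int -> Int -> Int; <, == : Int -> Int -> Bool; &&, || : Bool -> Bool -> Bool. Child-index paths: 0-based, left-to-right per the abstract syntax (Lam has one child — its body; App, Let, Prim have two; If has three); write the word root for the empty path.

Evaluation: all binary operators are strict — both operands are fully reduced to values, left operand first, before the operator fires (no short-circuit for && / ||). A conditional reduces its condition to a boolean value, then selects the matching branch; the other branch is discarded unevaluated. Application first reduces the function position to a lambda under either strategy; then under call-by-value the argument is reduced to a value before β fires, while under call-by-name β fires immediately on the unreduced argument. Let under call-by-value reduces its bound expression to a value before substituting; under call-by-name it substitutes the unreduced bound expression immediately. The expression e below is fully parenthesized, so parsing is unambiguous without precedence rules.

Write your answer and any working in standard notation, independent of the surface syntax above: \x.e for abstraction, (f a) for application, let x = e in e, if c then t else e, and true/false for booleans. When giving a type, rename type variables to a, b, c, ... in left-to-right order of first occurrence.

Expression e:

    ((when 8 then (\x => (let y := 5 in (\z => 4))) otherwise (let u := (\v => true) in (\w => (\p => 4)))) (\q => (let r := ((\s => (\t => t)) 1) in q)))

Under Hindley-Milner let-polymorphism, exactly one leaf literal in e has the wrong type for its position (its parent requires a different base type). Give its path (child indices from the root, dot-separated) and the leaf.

Trace:
  unify Int ~ Bool
  FAIL: mismatch Int ~ Bool

Answer: 0.0 : 8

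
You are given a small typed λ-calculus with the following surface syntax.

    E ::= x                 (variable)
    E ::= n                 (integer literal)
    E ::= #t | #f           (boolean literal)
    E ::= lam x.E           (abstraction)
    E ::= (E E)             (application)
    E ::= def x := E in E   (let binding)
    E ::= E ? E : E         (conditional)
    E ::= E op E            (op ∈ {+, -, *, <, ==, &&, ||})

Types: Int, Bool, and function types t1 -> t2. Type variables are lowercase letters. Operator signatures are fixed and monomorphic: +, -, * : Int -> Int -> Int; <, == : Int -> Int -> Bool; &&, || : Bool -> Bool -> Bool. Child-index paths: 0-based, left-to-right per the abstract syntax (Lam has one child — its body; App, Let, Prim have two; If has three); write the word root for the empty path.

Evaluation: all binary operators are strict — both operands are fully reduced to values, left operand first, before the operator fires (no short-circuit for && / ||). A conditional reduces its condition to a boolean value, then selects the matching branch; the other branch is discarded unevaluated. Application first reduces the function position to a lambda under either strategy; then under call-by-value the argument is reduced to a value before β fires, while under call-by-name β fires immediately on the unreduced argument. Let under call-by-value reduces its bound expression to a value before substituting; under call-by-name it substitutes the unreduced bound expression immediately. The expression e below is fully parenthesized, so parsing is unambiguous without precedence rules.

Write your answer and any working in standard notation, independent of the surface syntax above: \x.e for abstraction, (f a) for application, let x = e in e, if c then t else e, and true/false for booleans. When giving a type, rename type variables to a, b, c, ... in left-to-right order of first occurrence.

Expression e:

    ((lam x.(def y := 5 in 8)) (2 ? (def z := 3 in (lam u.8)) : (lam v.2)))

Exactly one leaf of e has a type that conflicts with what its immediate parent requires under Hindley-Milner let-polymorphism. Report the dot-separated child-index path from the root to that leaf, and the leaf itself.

Answer: 1.0 : 2

Trace:
let y : Int
\x._ : a -> Int
  unify Int ~ Bool
  FAIL: mismatch Int ~ Bool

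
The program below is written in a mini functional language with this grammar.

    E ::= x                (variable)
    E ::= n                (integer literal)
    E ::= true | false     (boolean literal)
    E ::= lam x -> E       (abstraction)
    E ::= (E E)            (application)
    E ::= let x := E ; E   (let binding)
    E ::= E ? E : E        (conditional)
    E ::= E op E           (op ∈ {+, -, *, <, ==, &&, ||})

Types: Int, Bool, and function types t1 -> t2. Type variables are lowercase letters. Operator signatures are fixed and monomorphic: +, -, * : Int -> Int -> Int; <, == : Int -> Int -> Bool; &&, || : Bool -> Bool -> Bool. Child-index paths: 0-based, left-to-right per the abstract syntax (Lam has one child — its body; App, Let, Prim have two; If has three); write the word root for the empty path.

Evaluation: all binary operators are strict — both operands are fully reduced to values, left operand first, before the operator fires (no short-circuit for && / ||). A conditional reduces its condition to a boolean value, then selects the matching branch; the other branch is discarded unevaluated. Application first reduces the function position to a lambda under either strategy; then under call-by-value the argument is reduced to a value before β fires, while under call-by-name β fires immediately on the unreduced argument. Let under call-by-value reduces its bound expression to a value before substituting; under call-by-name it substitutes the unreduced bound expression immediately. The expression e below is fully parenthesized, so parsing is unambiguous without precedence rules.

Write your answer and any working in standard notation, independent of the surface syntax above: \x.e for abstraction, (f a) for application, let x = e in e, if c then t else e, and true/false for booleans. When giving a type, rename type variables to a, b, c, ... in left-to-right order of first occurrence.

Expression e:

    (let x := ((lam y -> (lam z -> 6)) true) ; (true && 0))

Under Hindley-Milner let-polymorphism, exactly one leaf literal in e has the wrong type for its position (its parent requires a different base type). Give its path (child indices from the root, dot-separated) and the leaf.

Trace:
\z._ : b -> Int
\y._ : a -> b -> Int
  unify a -> b -> Int ~ Bool -> c
  unify a ~ Bool
  unify b -> Int ~ c
_ _ : b -> Int
let x : forall. b -> Int
  unify Bool ~ Bool
  unify Int ~ Bool
  FAIL: mismatch Int ~ Bool

Answer: 1.1 : 0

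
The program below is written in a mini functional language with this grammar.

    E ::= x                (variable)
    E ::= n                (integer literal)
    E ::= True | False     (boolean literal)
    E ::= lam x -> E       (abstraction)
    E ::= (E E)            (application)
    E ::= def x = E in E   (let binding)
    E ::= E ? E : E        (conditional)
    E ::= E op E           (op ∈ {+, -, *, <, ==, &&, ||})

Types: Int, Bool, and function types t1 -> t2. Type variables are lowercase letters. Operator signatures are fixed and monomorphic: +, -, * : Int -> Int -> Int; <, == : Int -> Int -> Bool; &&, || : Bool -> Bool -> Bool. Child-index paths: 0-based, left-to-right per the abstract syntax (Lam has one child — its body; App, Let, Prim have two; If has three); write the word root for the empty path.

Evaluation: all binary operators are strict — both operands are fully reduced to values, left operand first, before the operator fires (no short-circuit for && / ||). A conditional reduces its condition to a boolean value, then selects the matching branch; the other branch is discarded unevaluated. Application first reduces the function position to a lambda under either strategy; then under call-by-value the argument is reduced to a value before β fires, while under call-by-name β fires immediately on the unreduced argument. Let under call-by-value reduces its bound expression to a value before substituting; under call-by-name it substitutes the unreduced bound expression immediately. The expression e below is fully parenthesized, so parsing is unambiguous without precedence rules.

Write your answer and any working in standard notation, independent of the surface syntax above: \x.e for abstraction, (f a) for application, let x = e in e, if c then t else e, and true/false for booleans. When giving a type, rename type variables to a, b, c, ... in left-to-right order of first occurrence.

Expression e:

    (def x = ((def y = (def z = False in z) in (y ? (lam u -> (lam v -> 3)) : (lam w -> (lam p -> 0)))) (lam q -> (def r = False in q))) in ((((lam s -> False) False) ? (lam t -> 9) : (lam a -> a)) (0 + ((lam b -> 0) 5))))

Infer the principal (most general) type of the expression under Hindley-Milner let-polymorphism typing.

Answer: Int

Derivation:
let z : Bool
z : Bool
let y : Bool
y : Bool
  unify Bool ~ Bool
\v._ : b -> Int
\u._ : a -> b -> Int
\p._ : d -> Int
\w._ : c -> d -> Int
  unify a -> b -> Int ~ c -> d -> Int
  unify a ~ c
  unify b -> Int ~ d -> Int
  unify b ~ d
  unify Int ~ Int
let r : Bool
q : e
\q._ : e -> e
  unify c -> d -> Int ~ (e -> e) -> f
  unify c ~ e -> e
  unify d -> Int ~ f
_ _ : d -> Int
let x : forall. d -> Int
\s._ : g -> Bool
  unify g -> Bool ~ Bool -> h
  unify g ~ Bool
  unify Bool ~ h
_ _ : Bool
  unify Bool ~ Bool
\t._ : i -> Int
a : j
\a._ : j -> j
  unify i -> Int ~ j -> j
  unify i ~ j
  unify Int ~ j
  unify Int ~ Int
\b._ : k -> Int
  unify k -> Int ~ Int -> l
  unify k ~ Int
  unify Int ~ l
_ _ : Int
  unify Int ~ Int
  unify Int -> Int ~ Int -> m
  unify Int ~ Int
  unify Int ~ m
_ _ : Int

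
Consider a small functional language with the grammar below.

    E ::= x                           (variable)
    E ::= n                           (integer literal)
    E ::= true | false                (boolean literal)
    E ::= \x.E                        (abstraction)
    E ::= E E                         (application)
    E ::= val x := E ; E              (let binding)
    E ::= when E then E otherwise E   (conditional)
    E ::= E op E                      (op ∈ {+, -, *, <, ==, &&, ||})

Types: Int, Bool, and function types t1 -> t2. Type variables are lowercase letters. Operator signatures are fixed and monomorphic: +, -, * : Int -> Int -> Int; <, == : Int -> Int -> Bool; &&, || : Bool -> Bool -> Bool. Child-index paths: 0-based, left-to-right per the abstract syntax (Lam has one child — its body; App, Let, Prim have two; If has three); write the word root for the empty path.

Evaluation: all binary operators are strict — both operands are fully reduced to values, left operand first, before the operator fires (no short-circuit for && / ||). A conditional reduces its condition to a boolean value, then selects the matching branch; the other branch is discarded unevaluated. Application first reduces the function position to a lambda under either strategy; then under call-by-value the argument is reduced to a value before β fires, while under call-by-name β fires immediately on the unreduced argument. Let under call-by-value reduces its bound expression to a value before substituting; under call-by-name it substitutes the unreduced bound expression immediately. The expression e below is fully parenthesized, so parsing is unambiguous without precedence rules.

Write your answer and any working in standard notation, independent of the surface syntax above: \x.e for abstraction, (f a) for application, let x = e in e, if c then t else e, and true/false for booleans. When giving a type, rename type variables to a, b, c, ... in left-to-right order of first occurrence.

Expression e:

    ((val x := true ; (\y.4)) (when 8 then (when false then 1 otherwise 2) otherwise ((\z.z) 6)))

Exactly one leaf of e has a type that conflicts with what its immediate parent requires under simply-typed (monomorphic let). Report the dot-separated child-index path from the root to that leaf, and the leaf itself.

Derivation:
let x : Bool
\y._ : a -> Int
  unify Int ~ Bool
  FAIL: mismatch Int ~ Bool

Answer: 1.0 : 8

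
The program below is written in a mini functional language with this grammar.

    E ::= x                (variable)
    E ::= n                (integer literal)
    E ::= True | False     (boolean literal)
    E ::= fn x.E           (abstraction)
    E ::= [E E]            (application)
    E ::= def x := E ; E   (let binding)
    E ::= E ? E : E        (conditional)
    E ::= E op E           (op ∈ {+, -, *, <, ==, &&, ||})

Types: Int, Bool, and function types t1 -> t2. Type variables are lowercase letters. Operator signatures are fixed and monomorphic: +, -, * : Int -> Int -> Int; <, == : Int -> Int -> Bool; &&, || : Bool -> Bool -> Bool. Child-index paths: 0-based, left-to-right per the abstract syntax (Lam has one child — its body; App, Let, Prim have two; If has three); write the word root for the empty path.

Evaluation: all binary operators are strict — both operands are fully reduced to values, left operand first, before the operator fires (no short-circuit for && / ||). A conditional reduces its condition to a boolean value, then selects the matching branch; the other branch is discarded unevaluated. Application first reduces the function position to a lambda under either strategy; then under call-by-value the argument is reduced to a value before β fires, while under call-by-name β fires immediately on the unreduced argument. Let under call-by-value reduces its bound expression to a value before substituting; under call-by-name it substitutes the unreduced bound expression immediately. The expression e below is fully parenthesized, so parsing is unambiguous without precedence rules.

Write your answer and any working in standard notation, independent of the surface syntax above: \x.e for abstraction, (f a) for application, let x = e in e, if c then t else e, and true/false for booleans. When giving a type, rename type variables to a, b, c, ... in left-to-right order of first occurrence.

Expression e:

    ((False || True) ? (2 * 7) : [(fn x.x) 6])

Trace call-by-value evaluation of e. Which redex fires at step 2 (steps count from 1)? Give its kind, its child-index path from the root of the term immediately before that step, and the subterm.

Answer: if at root : (if true then (2 * 7) else ((\x.x) 6))

Trace:
step 0: (if (false || true) then (2 * 7) else ((\x.x) 6))
step 1: [delta@0] (if true then (2 * 7) else ((\x.x) 6))
step 2: [if@root] (2 * 7)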